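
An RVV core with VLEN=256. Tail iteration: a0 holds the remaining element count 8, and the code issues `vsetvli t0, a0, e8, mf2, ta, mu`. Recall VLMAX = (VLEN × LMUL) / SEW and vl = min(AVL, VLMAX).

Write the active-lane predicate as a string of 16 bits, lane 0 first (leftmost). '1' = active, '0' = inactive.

predicate = 1111111100000000

VLMAX = VLEN×LMUL/SEW = 256×1/2/8 = 16
vl ← min(8, 16) = 8
bits (lane 0 leftmost): 1111111100000000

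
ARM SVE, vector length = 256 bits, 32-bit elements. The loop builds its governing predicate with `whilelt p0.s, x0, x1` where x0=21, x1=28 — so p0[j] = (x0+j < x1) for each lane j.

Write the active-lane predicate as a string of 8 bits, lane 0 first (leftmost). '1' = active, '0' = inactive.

predicate = 11111110

256-bit reg / 32-bit elem → 8 lanes
active while 21+j < 28, i.e. j ∈ [0,7) capped at 8 ⇒ 7
bits (lane 0 leftmost): 11111110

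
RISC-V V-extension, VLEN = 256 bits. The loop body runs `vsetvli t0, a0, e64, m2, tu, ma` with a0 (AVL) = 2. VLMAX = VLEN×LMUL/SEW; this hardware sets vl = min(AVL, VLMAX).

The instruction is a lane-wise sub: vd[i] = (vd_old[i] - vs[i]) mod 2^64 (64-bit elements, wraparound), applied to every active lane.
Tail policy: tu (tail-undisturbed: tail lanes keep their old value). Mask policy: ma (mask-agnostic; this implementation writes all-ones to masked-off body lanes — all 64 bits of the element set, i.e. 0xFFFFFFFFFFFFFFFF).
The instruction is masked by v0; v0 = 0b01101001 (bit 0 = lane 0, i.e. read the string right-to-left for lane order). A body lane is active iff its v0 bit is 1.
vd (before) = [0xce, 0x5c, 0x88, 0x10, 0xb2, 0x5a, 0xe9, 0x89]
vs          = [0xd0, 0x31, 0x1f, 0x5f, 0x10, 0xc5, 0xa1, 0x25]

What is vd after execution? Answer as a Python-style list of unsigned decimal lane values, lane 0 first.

VLMAX = VLEN×LMUL/SEW = 256×2/64 = 8
vl = min(AVL, VLMAX) = min(2, 8) = 2
  i=0: sub(0xce,0xd0) → 18446744073709551614
  i=1: mask-off/ones → 18446744073709551615
  i=2: tail/keep → 136
  i=3: tail/keep → 16
  i=4: tail/keep → 178
  i=5: tail/keep → 90
  i=6: tail/keep → 233
  i=7: tail/keep → 137

vd = [18446744073709551614, 18446744073709551615, 136, 16, 178, 90, 233, 137]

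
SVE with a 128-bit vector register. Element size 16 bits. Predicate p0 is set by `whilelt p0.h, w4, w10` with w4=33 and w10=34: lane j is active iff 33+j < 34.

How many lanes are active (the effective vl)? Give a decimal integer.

lane count: 128 div 16 = 8
active while 33+j < 34, i.e. j ∈ [0,1) capped at 8 ⇒ 1

vl = 1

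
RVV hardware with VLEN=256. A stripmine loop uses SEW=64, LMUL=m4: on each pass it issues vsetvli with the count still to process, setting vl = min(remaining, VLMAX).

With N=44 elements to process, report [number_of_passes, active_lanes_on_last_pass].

[iterations, last_vl] = [3, 12]

VLMAX = (256 × 4) / 64 = 16 lanes
iterations = ceil(44/16) = 3; final-pass vl = 12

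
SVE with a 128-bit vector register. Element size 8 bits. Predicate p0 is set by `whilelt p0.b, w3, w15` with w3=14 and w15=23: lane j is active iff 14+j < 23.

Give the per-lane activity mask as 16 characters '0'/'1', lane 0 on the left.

128-bit reg / 8-bit elem → 16 lanes
active while 14+j < 23, i.e. j ∈ [0,9) capped at 16 ⇒ 9
bits (lane 0 leftmost): 1111111110000000

predicate = 1111111110000000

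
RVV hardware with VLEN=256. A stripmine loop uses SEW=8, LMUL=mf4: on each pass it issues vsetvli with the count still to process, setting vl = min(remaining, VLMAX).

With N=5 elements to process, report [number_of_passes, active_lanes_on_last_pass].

lanes per group: 256·1/4/8 = 8
5 elements at 8/iter → 1 passes, remainder 5 on the last

[iterations, last_vl] = [1, 5]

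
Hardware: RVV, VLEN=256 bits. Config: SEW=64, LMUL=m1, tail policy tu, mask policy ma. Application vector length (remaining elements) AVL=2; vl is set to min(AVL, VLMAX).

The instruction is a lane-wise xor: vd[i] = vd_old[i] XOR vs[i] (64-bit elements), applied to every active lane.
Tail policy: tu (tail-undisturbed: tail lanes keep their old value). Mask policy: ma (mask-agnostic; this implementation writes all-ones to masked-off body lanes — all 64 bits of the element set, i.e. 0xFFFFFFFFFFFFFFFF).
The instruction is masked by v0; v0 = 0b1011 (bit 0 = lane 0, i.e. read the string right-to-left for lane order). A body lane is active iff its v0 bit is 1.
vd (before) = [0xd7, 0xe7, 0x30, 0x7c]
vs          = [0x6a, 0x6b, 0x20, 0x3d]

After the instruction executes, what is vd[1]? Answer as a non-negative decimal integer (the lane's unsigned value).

lanes per group: 256·1/64 = 4
vl = min(AVL, VLMAX) = min(2, 4) = 2
[0] xor(0xd7,0x6a) = 0xbd
[1] xor(0xe7,0x6b) = 0x8c
[2] tail/keep = 0x30
[3] tail/keep = 0x7c

vd[1] = 140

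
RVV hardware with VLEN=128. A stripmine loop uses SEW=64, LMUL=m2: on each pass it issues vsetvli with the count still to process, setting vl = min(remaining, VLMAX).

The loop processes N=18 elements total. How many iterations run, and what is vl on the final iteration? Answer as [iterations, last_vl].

[iterations, last_vl] = [5, 2]

VLMAX = VLEN×LMUL/SEW = 128×2/64 = 4
N=18: ⌈18/4⌉ = 5 iters; last vl = 18 − 4×4 = 2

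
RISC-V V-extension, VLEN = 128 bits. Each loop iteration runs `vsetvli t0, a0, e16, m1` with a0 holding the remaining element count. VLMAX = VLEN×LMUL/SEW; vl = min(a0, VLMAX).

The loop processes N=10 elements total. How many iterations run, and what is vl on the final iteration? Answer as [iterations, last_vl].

VLMAX = VLEN×LMUL/SEW = 128×1/16 = 8
N=10: ⌈10/8⌉ = 2 iters; last vl = 10 − 1×8 = 2

[iterations, last_vl] = [2, 2]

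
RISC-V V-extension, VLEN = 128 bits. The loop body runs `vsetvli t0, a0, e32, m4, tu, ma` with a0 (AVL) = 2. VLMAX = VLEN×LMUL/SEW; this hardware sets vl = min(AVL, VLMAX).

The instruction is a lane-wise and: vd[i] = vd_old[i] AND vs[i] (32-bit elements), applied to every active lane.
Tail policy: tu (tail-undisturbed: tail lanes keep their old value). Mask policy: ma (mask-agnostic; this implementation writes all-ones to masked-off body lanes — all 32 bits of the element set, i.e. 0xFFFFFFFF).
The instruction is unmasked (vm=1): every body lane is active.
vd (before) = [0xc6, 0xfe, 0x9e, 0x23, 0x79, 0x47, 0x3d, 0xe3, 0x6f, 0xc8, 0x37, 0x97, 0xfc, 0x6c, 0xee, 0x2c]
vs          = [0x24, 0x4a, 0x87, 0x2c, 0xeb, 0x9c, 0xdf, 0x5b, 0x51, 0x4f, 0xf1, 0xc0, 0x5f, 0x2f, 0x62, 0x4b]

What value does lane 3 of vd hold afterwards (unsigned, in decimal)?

vd[3] = 35

lanes per group: 128·4/32 = 16
vl = min(AVL, VLMAX) = min(2, 16) = 2
lane  0: and(0xc6,0x24) ⇒ 0x04
lane  1: and(0xfe,0x4a) ⇒ 0x4a
lane  2: tail/keep ⇒ 0x9e
lane  3: tail/keep ⇒ 0x23
lane  4: tail/keep ⇒ 0x79
lane  5: tail/keep ⇒ 0x47
lane  6: tail/keep ⇒ 0x3d
lane  7: tail/keep ⇒ 0xe3
lane  8: tail/keep ⇒ 0x6f
lane  9: tail/keep ⇒ 0xc8
lane 10: tail/keep ⇒ 0x37
lane 11: tail/keep ⇒ 0x97
lane 12: tail/keep ⇒ 0xfc
lane 13: tail/keep ⇒ 0x6c
lane 14: tail/keep ⇒ 0xee
lane 15: tail/keep ⇒ 0x2c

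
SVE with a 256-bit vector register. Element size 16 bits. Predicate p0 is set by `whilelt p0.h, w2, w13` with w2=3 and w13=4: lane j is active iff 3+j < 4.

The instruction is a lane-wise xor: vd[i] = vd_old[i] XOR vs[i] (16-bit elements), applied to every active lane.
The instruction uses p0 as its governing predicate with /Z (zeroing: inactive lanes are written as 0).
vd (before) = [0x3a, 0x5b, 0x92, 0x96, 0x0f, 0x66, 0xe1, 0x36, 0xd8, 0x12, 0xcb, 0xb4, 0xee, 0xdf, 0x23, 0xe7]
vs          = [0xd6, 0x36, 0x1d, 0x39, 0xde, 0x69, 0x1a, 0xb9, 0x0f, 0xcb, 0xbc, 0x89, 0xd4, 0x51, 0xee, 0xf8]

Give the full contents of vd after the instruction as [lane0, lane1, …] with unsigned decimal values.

vd = [236, 0, 0, 0, 0, 0, 0, 0, 0, 0, 0, 0, 0, 0, 0, 0]

register lanes = 256/16 = 16
whilelt: lane j active iff 3+j < 4 → j < 1 → 1 active
vd[0] xor(0x3a,0xd6) -> 0xec
vd[1] tail/zero -> 0x00
vd[2] tail/zero -> 0x00
vd[3] tail/zero -> 0x00
vd[4] tail/zero -> 0x00
vd[5] tail/zero -> 0x00
vd[6] tail/zero -> 0x00
vd[7] tail/zero -> 0x00
vd[8] tail/zero -> 0x00
vd[9] tail/zero -> 0x00
vd[10] tail/zero -> 0x00
vd[11] tail/zero -> 0x00
vd[12] tail/zero -> 0x00
vd[13] tail/zero -> 0x00
vd[14] tail/zero -> 0x00
vd[15] tail/zero -> 0x00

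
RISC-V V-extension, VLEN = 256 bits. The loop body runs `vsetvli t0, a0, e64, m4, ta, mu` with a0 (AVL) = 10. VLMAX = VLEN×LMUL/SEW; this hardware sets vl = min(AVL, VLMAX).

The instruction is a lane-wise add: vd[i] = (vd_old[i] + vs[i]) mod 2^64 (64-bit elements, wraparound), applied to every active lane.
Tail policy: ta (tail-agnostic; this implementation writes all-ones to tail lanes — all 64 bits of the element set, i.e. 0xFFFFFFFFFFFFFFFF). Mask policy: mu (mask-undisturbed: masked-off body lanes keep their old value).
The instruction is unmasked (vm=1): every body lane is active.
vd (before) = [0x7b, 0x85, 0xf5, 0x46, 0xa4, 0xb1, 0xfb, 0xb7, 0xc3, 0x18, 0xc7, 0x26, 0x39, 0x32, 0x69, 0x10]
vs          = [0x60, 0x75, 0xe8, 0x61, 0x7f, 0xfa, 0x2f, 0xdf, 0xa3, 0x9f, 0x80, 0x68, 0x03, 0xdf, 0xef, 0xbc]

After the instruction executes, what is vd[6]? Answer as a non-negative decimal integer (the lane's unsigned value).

VLMAX = (256 × 4) / 64 = 16 lanes
vl ← min(10, 16) = 10
lane  0: add(0x7b,0x60) ⇒ 0xdb
lane  1: add(0x85,0x75) ⇒ 0xfa
lane  2: add(0xf5,0xe8) ⇒ 0x1dd
lane  3: add(0x46,0x61) ⇒ 0xa7
lane  4: add(0xa4,0x7f) ⇒ 0x123
lane  5: add(0xb1,0xfa) ⇒ 0x1ab
lane  6: add(0xfb,0x2f) ⇒ 0x12a
lane  7: add(0xb7,0xdf) ⇒ 0x196
lane  8: add(0xc3,0xa3) ⇒ 0x166
lane  9: add(0x18,0x9f) ⇒ 0xb7
lane 10: tail/ones ⇒ 0xffffffffffffffff
lane 11: tail/ones ⇒ 0xffffffffffffffff
lane 12: tail/ones ⇒ 0xffffffffffffffff
lane 13: tail/ones ⇒ 0xffffffffffffffff
lane 14: tail/ones ⇒ 0xffffffffffffffff
lane 15: tail/ones ⇒ 0xffffffffffffffff

vd[6] = 298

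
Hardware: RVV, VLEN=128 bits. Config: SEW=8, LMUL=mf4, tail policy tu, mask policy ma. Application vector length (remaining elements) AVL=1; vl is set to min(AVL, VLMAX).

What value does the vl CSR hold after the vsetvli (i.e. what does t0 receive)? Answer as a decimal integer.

VLMAX = (128 × 1/4) / 8 = 4 lanes
vl = min(AVL, VLMAX) = min(1, 4) = 1

vl = 1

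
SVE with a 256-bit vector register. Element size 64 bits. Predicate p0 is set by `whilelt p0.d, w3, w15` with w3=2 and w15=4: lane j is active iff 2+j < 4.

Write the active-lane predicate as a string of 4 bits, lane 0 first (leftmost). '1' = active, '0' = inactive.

256-bit reg / 64-bit elem → 4 lanes
active while 2+j < 4, i.e. j ∈ [0,2) capped at 4 ⇒ 2
bits (lane 0 leftmost): 1100

predicate = 1100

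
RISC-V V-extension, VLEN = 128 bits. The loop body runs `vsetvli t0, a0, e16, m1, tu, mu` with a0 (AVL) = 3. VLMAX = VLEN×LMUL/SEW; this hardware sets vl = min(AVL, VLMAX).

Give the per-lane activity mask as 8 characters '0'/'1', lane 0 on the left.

VLMAX = VLEN×LMUL/SEW = 128×1/16 = 8
vl ← min(3, 8) = 3
bits (lane 0 leftmost): 11100000

predicate = 11100000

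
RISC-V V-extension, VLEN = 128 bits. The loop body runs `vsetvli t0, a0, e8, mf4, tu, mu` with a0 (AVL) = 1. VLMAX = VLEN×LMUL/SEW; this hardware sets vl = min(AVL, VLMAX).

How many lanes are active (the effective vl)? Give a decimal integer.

vl = 1

lanes per group: 128·1/4/8 = 4
AVL=1 ≤ VLMAX=4, so vl = 1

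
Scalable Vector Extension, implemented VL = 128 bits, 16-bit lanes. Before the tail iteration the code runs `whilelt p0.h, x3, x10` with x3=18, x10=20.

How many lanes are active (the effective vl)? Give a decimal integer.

lane count: 128 div 16 = 8
active while 18+j < 20, i.e. j ∈ [0,2) capped at 8 ⇒ 2

vl = 2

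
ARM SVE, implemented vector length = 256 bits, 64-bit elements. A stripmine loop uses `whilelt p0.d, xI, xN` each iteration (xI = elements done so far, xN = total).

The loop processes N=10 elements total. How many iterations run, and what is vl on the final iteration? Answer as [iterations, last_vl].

lane count: 256 div 64 = 4
N=10: ⌈10/4⌉ = 3 iters; last vl = 10 − 2×4 = 2

[iterations, last_vl] = [3, 2]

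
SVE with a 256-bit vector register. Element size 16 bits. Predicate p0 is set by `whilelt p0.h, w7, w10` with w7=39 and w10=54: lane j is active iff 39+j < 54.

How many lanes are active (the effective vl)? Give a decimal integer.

vl = 15

register lanes = 256/16 = 16
p0[j] = (39+j < 54); true for j=0..14 → 15 lanes set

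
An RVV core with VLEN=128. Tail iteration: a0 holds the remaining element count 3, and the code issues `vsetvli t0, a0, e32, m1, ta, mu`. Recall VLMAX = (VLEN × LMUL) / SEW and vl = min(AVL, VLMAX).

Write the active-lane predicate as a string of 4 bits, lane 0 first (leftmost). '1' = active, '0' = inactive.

VLMAX = (128 × 1) / 32 = 4 lanes
AVL=3 ≤ VLMAX=4, so vl = 3
bits (lane 0 leftmost): 1110

predicate = 1110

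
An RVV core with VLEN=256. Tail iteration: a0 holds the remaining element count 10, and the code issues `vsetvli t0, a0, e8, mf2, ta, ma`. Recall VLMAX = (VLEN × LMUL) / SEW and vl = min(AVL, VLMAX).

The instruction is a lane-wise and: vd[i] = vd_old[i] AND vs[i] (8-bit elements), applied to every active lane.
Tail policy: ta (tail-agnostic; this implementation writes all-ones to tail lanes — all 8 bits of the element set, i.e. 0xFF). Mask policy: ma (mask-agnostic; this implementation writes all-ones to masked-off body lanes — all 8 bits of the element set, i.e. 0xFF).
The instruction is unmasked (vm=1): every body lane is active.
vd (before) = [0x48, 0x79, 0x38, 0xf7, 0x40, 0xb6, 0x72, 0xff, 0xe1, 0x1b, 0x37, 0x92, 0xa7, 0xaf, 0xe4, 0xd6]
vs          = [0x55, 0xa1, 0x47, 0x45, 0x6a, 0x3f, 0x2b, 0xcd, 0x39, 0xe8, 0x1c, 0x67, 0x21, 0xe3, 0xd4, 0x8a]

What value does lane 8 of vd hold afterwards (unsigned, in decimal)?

vd[8] = 33

VLMAX = VLEN×LMUL/SEW = 256×1/2/8 = 16
vl ← min(10, 16) = 10
[0] and(0x48,0x55) = 0x40
[1] and(0x79,0xa1) = 0x21
[2] and(0x38,0x47) = 0x00
[3] and(0xf7,0x45) = 0x45
[4] and(0x40,0x6a) = 0x40
[5] and(0xb6,0x3f) = 0x36
[6] and(0x72,0x2b) = 0x22
[7] and(0xff,0xcd) = 0xcd
[8] and(0xe1,0x39) = 0x21
[9] and(0x1b,0xe8) = 0x08
[10] tail/ones = 0xff
[11] tail/ones = 0xff
[12] tail/ones = 0xff
[13] tail/ones = 0xff
[14] tail/ones = 0xff
[15] tail/ones = 0xff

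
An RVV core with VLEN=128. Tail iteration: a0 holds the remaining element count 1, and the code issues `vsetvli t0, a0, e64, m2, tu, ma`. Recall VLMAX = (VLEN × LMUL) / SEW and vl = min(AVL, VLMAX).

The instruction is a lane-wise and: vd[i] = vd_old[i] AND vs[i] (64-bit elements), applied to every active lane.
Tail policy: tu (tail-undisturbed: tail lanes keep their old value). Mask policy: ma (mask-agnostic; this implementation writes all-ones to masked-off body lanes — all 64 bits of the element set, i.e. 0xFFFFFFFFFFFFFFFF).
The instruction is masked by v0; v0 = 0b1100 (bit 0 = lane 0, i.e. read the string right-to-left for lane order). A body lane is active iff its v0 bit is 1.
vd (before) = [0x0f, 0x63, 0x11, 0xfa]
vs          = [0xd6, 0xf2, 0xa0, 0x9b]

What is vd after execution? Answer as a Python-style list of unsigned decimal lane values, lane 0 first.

vd = [18446744073709551615, 99, 17, 250]

lanes per group: 128·2/64 = 4
AVL=1 ≤ VLMAX=4, so vl = 1
[0] mask-off/ones = 0xffffffffffffffff
[1] tail/keep = 0x63
[2] tail/keep = 0x11
[3] tail/keep = 0xfa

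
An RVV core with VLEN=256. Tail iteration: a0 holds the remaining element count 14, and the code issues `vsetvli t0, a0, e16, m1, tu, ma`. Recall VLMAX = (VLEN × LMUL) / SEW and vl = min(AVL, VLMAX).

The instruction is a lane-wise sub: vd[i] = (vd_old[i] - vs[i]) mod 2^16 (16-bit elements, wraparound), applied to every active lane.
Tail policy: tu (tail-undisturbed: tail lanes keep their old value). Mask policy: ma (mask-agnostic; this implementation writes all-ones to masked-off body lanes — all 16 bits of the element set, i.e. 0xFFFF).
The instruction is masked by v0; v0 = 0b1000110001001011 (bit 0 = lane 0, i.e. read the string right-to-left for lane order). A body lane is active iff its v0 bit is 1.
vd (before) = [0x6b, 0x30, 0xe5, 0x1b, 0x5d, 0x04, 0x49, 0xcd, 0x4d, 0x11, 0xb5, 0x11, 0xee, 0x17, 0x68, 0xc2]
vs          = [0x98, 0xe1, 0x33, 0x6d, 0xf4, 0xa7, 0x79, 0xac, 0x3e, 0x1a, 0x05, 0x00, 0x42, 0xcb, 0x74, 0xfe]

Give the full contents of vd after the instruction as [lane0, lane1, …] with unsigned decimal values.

VLMAX = (256 × 1) / 16 = 16 lanes
vl = min(AVL, VLMAX) = min(14, 16) = 14
[0] sub(0x6b,0x98) = 0xffd3
[1] sub(0x30,0xe1) = 0xff4f
[2] mask-off/ones = 0xffff
[3] sub(0x1b,0x6d) = 0xffae
[4] mask-off/ones = 0xffff
[5] mask-off/ones = 0xffff
[6] sub(0x49,0x79) = 0xffd0
[7] mask-off/ones = 0xffff
[8] mask-off/ones = 0xffff
[9] mask-off/ones = 0xffff
[10] sub(0xb5,0x05) = 0xb0
[11] sub(0x11,0x00) = 0x11
[12] mask-off/ones = 0xffff
[13] mask-off/ones = 0xffff
[14] tail/keep = 0x68
[15] tail/keep = 0xc2

vd = [65491, 65359, 65535, 65454, 65535, 65535, 65488, 65535, 65535, 65535, 176, 17, 65535, 65535, 104, 194]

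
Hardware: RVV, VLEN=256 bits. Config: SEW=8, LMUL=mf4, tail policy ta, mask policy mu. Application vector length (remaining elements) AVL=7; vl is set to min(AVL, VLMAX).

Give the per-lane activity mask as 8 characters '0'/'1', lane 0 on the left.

predicate = 11111110

lanes per group: 256·1/4/8 = 8
vl ← min(7, 8) = 7
bits (lane 0 leftmost): 11111110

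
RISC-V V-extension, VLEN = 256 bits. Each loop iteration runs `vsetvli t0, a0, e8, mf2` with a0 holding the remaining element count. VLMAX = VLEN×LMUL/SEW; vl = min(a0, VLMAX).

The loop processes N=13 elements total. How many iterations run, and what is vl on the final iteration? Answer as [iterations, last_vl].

[iterations, last_vl] = [1, 13]

lanes per group: 256·1/2/8 = 16
iterations = ceil(13/16) = 1; final-pass vl = 13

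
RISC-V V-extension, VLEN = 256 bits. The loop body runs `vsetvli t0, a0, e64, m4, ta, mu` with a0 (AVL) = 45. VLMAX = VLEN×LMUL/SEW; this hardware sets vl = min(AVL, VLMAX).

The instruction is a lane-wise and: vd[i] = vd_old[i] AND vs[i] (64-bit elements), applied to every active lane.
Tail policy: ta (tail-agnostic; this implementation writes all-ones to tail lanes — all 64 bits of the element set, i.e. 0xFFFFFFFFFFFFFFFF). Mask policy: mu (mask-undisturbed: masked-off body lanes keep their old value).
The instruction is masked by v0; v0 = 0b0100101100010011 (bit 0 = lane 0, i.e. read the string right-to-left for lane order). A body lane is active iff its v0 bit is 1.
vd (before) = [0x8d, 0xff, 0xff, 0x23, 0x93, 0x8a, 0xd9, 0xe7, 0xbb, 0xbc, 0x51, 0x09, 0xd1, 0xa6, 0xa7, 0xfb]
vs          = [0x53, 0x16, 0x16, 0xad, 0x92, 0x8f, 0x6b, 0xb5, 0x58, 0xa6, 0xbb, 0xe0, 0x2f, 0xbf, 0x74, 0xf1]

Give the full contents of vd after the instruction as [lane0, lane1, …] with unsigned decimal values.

VLMAX = (256 × 4) / 64 = 16 lanes
AVL=45 > VLMAX=16, so vl = 16
  i=0: and(0x8d,0x53) → 1
  i=1: and(0xff,0x16) → 22
  i=2: mask-off/keep → 255
  i=3: mask-off/keep → 35
  i=4: and(0x93,0x92) → 146
  i=5: mask-off/keep → 138
  i=6: mask-off/keep → 217
  i=7: mask-off/keep → 231
  i=8: and(0xbb,0x58) → 24
  i=9: and(0xbc,0xa6) → 164
  i=10: mask-off/keep → 81
  i=11: and(0x09,0xe0) → 0
  i=12: mask-off/keep → 209
  i=13: mask-off/keep → 166
  i=14: and(0xa7,0x74) → 36
  i=15: mask-off/keep → 251

vd = [1, 22, 255, 35, 146, 138, 217, 231, 24, 164, 81, 0, 209, 166, 36, 251]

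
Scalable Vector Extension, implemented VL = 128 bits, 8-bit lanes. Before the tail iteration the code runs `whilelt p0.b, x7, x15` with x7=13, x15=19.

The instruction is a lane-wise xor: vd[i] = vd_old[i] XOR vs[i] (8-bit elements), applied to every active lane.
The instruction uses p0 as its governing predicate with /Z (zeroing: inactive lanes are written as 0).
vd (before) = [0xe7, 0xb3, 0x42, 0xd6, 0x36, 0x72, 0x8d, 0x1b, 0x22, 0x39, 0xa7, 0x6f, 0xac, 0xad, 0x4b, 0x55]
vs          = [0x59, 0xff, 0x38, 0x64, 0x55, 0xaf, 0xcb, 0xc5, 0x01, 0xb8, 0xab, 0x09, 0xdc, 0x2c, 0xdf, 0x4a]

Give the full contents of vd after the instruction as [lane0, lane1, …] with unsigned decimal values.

vd = [190, 76, 122, 178, 99, 221, 0, 0, 0, 0, 0, 0, 0, 0, 0, 0]

lane count: 128 div 8 = 16
whilelt: lane j active iff 13+j < 19 → j < 6 → 6 active
  i=0: xor(0xe7,0x59) → 190
  i=1: xor(0xb3,0xff) → 76
  i=2: xor(0x42,0x38) → 122
  i=3: xor(0xd6,0x64) → 178
  i=4: xor(0x36,0x55) → 99
  i=5: xor(0x72,0xaf) → 221
  i=6: tail/zero → 0
  i=7: tail/zero → 0
  i=8: tail/zero → 0
  i=9: tail/zero → 0
  i=10: tail/zero → 0
  i=11: tail/zero → 0
  i=12: tail/zero → 0
  i=13: tail/zero → 0
  i=14: tail/zero → 0
  i=15: tail/zero → 0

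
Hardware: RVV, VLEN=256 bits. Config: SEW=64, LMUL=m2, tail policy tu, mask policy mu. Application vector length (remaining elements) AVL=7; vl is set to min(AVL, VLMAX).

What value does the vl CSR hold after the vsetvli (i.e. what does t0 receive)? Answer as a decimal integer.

vl = 7

VLMAX = (256 × 2) / 64 = 8 lanes
vl = min(AVL, VLMAX) = min(7, 8) = 7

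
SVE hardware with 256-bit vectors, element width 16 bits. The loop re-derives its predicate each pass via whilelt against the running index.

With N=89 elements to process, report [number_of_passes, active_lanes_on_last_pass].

[iterations, last_vl] = [6, 9]

register lanes = 256/16 = 16
N=89: ⌈89/16⌉ = 6 iters; last vl = 89 − 5×16 = 9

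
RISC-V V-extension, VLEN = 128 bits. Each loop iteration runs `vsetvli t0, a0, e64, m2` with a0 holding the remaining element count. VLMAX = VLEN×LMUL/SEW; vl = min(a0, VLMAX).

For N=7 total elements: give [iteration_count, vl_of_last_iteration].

VLMAX = VLEN×LMUL/SEW = 128×2/64 = 4
iterations = ceil(7/4) = 2; final-pass vl = 3

[iterations, last_vl] = [2, 3]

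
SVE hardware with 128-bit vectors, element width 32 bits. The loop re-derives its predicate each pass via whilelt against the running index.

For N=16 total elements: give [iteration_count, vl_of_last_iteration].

register lanes = 128/32 = 4
iterations = ceil(16/4) = 4; final-pass vl = 4

[iterations, last_vl] = [4, 4]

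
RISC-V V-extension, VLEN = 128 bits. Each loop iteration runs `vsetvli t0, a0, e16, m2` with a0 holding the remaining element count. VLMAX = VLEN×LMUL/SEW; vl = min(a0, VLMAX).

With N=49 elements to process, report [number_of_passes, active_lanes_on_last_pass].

VLMAX = (128 × 2) / 16 = 16 lanes
49 elements at 16/iter → 4 passes, remainder 1 on the last

[iterations, last_vl] = [4, 1]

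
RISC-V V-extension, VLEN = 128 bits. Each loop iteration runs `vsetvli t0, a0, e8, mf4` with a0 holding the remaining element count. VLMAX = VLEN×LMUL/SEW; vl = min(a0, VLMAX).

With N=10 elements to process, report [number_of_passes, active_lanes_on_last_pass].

[iterations, last_vl] = [3, 2]

VLMAX = VLEN×LMUL/SEW = 128×1/4/8 = 4
N=10: ⌈10/4⌉ = 3 iters; last vl = 10 − 2×4 = 2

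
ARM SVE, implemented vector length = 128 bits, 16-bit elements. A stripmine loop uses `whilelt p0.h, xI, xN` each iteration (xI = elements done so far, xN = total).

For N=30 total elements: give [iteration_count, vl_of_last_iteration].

register lanes = 128/16 = 8
iterations = ceil(30/8) = 4; final-pass vl = 6

[iterations, last_vl] = [4, 6]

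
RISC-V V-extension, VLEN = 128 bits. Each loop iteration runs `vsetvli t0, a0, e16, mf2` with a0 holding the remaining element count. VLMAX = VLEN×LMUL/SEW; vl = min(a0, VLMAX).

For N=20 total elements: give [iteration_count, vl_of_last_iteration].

VLMAX = VLEN×LMUL/SEW = 128×1/2/16 = 4
20 elements at 4/iter → 5 passes, remainder 4 on the last

[iterations, last_vl] = [5, 4]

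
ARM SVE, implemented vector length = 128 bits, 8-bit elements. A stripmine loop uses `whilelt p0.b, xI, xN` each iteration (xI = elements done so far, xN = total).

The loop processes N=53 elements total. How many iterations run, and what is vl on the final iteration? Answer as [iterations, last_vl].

lane count: 128 div 8 = 16
53 elements at 16/iter → 4 passes, remainder 5 on the last

[iterations, last_vl] = [4, 5]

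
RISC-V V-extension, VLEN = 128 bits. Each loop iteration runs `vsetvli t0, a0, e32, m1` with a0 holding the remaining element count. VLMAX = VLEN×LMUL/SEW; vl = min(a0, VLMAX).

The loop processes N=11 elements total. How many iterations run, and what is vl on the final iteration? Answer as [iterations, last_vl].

[iterations, last_vl] = [3, 3]

VLMAX = VLEN×LMUL/SEW = 128×1/32 = 4
iterations = ceil(11/4) = 3; final-pass vl = 3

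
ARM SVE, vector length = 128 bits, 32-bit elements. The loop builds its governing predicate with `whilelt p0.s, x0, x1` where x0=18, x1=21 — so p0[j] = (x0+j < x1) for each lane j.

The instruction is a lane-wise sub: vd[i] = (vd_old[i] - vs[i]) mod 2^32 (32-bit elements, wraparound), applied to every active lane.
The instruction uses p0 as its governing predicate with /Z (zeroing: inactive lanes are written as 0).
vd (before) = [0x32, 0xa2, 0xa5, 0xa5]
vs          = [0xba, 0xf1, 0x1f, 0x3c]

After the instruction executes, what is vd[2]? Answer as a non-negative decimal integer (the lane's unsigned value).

128-bit reg / 32-bit elem → 4 lanes
whilelt: lane j active iff 18+j < 21 → j < 3 → 3 active
vd[0] sub(0x32,0xba) -> 0xffffff78
vd[1] sub(0xa2,0xf1) -> 0xffffffb1
vd[2] sub(0xa5,0x1f) -> 0x86
vd[3] tail/zero -> 0x00

vd[2] = 134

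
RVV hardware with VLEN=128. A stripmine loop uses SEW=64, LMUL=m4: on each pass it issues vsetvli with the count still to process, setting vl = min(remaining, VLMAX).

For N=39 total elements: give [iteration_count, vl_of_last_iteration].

[iterations, last_vl] = [5, 7]

lanes per group: 128·4/64 = 8
iterations = ceil(39/8) = 5; final-pass vl = 7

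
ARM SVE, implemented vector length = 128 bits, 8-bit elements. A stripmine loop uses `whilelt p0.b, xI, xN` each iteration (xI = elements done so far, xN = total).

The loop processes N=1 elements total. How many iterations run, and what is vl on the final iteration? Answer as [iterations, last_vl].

[iterations, last_vl] = [1, 1]

register lanes = 128/8 = 16
iterations = ceil(1/16) = 1; final-pass vl = 1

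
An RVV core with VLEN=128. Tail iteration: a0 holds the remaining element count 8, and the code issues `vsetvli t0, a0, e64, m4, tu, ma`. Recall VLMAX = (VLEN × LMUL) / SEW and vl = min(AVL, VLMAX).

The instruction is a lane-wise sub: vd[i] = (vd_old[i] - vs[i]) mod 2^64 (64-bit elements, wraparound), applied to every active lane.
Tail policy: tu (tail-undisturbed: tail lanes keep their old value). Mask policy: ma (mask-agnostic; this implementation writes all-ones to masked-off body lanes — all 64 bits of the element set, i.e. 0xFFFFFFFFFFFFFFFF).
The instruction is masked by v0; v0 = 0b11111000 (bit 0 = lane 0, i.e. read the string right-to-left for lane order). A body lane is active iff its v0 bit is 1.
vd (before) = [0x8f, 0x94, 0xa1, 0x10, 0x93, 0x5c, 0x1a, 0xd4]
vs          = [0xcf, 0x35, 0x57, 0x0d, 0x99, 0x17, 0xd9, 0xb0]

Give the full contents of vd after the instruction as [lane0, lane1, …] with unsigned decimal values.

lanes per group: 128·4/64 = 8
AVL=8 ≤ VLMAX=8, so vl = 8
  i=0: mask-off/ones → 18446744073709551615
  i=1: mask-off/ones → 18446744073709551615
  i=2: mask-off/ones → 18446744073709551615
  i=3: sub(0x10,0x0d) → 3
  i=4: sub(0x93,0x99) → 18446744073709551610
  i=5: sub(0x5c,0x17) → 69
  i=6: sub(0x1a,0xd9) → 18446744073709551425
  i=7: sub(0xd4,0xb0) → 36

vd = [18446744073709551615, 18446744073709551615, 18446744073709551615, 3, 18446744073709551610, 69, 18446744073709551425, 36]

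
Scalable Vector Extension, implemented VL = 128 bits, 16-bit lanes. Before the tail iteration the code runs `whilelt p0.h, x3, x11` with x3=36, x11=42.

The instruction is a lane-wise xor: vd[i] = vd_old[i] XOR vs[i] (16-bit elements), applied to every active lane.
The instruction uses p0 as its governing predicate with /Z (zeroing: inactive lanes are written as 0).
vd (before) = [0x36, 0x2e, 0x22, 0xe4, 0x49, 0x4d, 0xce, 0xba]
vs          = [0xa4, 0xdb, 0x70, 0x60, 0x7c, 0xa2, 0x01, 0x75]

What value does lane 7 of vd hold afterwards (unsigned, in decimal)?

lane count: 128 div 16 = 8
active while 36+j < 42, i.e. j ∈ [0,6) capped at 8 ⇒ 6
lane  0: xor(0x36,0xa4) ⇒ 0x92
lane  1: xor(0x2e,0xdb) ⇒ 0xf5
lane  2: xor(0x22,0x70) ⇒ 0x52
lane  3: xor(0xe4,0x60) ⇒ 0x84
lane  4: xor(0x49,0x7c) ⇒ 0x35
lane  5: xor(0x4d,0xa2) ⇒ 0xef
lane  6: tail/zero ⇒ 0x00
lane  7: tail/zero ⇒ 0x00

vd[7] = 0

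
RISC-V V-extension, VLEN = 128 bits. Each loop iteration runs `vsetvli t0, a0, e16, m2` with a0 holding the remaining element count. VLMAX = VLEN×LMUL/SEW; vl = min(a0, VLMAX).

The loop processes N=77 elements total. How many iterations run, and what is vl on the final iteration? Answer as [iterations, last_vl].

lanes per group: 128·2/16 = 16
iterations = ceil(77/16) = 5; final-pass vl = 13

[iterations, last_vl] = [5, 13]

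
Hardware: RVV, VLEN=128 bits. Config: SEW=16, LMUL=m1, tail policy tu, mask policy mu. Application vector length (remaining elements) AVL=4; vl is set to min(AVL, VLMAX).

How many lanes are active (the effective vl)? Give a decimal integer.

vl = 4

VLMAX = (128 × 1) / 16 = 8 lanes
vl = min(AVL, VLMAX) = min(4, 8) = 4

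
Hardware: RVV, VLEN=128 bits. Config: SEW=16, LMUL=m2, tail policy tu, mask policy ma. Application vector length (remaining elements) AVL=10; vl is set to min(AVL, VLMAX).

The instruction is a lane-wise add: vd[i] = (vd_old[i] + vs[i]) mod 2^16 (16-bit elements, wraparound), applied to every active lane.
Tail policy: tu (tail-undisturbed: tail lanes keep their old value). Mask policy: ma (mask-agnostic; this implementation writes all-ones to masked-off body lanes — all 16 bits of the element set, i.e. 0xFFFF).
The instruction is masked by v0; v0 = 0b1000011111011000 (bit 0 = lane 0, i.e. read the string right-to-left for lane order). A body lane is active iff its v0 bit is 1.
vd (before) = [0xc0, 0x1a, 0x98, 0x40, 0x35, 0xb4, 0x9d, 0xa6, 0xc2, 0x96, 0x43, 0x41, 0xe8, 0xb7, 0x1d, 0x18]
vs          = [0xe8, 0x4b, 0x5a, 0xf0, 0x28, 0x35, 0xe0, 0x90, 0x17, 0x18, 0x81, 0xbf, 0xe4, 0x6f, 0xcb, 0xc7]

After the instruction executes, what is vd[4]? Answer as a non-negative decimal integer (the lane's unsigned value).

vd[4] = 93

VLMAX = VLEN×LMUL/SEW = 128×2/16 = 16
AVL=10 ≤ VLMAX=16, so vl = 10
vd[0] mask-off/ones -> 0xffff
vd[1] mask-off/ones -> 0xffff
vd[2] mask-off/ones -> 0xffff
vd[3] add(0x40,0xf0) -> 0x130
vd[4] add(0x35,0x28) -> 0x5d
vd[5] mask-off/ones -> 0xffff
vd[6] add(0x9d,0xe0) -> 0x17d
vd[7] add(0xa6,0x90) -> 0x136
vd[8] add(0xc2,0x17) -> 0xd9
vd[9] add(0x96,0x18) -> 0xae
vd[10] tail/keep -> 0x43
vd[11] tail/keep -> 0x41
vd[12] tail/keep -> 0xe8
vd[13] tail/keep -> 0xb7
vd[14] tail/keep -> 0x1d
vd[15] tail/keep -> 0x18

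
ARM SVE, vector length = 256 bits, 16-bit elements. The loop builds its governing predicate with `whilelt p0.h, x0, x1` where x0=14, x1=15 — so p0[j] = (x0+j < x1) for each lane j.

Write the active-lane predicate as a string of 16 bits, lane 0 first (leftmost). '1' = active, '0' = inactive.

register lanes = 256/16 = 16
active while 14+j < 15, i.e. j ∈ [0,1) capped at 16 ⇒ 1
bits (lane 0 leftmost): 1000000000000000

predicate = 1000000000000000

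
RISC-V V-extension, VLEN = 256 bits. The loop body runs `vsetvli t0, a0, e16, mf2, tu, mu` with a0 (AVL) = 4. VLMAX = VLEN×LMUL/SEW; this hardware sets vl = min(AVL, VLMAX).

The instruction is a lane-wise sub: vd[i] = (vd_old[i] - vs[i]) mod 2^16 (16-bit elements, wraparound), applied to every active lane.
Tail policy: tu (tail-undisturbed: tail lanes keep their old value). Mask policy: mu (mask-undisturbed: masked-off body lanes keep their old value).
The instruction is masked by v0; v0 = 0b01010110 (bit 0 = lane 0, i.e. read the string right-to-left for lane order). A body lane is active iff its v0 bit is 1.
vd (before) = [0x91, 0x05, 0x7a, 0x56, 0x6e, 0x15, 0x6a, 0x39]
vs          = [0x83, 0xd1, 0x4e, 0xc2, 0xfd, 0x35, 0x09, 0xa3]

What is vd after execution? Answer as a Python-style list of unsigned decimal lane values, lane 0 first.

VLMAX = VLEN×LMUL/SEW = 256×1/2/16 = 8
AVL=4 ≤ VLMAX=8, so vl = 4
lane  0: mask-off/keep ⇒ 0x91
lane  1: sub(0x05,0xd1) ⇒ 0xff34
lane  2: sub(0x7a,0x4e) ⇒ 0x2c
lane  3: mask-off/keep ⇒ 0x56
lane  4: tail/keep ⇒ 0x6e
lane  5: tail/keep ⇒ 0x15
lane  6: tail/keep ⇒ 0x6a
lane  7: tail/keep ⇒ 0x39

vd = [145, 65332, 44, 86, 110, 21, 106, 57]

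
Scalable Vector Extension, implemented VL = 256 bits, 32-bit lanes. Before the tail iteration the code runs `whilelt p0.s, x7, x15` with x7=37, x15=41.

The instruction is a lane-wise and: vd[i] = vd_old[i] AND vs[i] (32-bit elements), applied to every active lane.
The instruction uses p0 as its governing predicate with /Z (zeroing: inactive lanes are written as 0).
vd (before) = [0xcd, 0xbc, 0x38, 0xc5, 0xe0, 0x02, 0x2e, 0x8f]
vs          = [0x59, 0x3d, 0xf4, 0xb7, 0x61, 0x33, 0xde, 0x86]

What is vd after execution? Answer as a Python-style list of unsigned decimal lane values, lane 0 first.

lane count: 256 div 32 = 8
active while 37+j < 41, i.e. j ∈ [0,4) capped at 8 ⇒ 4
  i=0: and(0xcd,0x59) → 73
  i=1: and(0xbc,0x3d) → 60
  i=2: and(0x38,0xf4) → 48
  i=3: and(0xc5,0xb7) → 133
  i=4: tail/zero → 0
  i=5: tail/zero → 0
  i=6: tail/zero → 0
  i=7: tail/zero → 0

vd = [73, 60, 48, 133, 0, 0, 0, 0]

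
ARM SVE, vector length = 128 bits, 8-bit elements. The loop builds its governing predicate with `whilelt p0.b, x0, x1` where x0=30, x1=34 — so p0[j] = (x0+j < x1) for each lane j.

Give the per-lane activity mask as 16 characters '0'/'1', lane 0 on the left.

lane count: 128 div 8 = 16
active while 30+j < 34, i.e. j ∈ [0,4) capped at 16 ⇒ 4
bits (lane 0 leftmost): 1111000000000000

predicate = 1111000000000000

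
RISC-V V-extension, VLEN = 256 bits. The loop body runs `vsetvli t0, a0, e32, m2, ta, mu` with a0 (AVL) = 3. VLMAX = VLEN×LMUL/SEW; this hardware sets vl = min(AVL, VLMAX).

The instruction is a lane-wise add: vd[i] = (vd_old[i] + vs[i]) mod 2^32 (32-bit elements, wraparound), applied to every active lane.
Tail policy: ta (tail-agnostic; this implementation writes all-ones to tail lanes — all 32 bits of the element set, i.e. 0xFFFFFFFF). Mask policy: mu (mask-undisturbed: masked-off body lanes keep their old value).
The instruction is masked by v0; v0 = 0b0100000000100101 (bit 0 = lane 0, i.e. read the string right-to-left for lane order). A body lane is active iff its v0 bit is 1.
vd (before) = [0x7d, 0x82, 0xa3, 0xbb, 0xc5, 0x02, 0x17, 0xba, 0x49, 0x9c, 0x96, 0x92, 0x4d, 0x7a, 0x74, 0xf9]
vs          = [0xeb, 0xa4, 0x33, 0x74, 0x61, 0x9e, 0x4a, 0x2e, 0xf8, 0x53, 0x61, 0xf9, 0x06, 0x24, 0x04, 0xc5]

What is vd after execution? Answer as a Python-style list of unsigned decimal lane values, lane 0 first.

VLMAX = (256 × 2) / 32 = 16 lanes
vl ← min(3, 16) = 3
vd[0] add(0x7d,0xeb) -> 0x168
vd[1] mask-off/keep -> 0x82
vd[2] add(0xa3,0x33) -> 0xd6
vd[3] tail/ones -> 0xffffffff
vd[4] tail/ones -> 0xffffffff
vd[5] tail/ones -> 0xffffffff
vd[6] tail/ones -> 0xffffffff
vd[7] tail/ones -> 0xffffffff
vd[8] tail/ones -> 0xffffffff
vd[9] tail/ones -> 0xffffffff
vd[10] tail/ones -> 0xffffffff
vd[11] tail/ones -> 0xffffffff
vd[12] tail/ones -> 0xffffffff
vd[13] tail/ones -> 0xffffffff
vd[14] tail/ones -> 0xffffffff
vd[15] tail/ones -> 0xffffffff

vd = [360, 130, 214, 4294967295, 4294967295, 4294967295, 4294967295, 4294967295, 4294967295, 4294967295, 4294967295, 4294967295, 4294967295, 4294967295, 4294967295, 4294967295]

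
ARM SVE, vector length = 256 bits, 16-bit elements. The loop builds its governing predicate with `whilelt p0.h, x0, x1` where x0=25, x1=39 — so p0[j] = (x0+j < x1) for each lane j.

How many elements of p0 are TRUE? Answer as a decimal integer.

256-bit reg / 16-bit elem → 16 lanes
p0[j] = (25+j < 39); true for j=0..13 → 14 lanes set

vl = 14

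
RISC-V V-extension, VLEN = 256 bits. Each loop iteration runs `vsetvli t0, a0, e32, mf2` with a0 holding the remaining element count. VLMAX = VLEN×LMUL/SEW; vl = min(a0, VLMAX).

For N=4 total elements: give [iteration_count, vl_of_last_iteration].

lanes per group: 256·1/2/32 = 4
N=4: ⌈4/4⌉ = 1 iters; last vl = 4 − 0×4 = 4

[iterations, last_vl] = [1, 4]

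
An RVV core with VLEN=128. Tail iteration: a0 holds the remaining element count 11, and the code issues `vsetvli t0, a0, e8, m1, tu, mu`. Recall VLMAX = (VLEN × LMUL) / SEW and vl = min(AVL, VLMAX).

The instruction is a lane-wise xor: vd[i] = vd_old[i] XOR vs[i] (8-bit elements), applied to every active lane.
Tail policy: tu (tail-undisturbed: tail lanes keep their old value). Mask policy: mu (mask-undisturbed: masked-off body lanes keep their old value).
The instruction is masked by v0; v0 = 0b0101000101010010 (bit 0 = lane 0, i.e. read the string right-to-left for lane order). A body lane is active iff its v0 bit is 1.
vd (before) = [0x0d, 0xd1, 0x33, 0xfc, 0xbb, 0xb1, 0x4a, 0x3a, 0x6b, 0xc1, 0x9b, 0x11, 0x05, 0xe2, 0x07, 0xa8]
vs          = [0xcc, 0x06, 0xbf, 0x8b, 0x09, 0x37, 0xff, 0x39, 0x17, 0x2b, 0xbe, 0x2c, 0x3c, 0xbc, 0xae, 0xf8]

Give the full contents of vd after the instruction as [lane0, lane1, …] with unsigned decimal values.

vd = [13, 215, 51, 252, 178, 177, 181, 58, 124, 193, 155, 17, 5, 226, 7, 168]

lanes per group: 128·1/8 = 16
vl = min(AVL, VLMAX) = min(11, 16) = 11
[0] mask-off/keep = 0x0d
[1] xor(0xd1,0x06) = 0xd7
[2] mask-off/keep = 0x33
[3] mask-off/keep = 0xfc
[4] xor(0xbb,0x09) = 0xb2
[5] mask-off/keep = 0xb1
[6] xor(0x4a,0xff) = 0xb5
[7] mask-off/keep = 0x3a
[8] xor(0x6b,0x17) = 0x7c
[9] mask-off/keep = 0xc1
[10] mask-off/keep = 0x9b
[11] tail/keep = 0x11
[12] tail/keep = 0x05
[13] tail/keep = 0xe2
[14] tail/keep = 0x07
[15] tail/keep = 0xa8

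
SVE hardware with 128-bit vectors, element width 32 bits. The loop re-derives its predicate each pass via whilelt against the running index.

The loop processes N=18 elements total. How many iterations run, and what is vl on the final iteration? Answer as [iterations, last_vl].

lane count: 128 div 32 = 4
18 elements at 4/iter → 5 passes, remainder 2 on the last

[iterations, last_vl] = [5, 2]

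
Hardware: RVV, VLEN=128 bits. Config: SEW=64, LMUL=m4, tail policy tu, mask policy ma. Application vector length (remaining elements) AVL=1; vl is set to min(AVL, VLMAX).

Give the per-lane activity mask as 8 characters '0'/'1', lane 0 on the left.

predicate = 10000000

lanes per group: 128·4/64 = 8
vl ← min(1, 8) = 1
bits (lane 0 leftmost): 10000000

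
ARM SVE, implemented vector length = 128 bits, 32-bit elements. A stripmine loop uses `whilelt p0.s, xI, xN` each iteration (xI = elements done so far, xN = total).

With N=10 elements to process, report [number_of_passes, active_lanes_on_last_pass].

lane count: 128 div 32 = 4
N=10: ⌈10/4⌉ = 3 iters; last vl = 10 − 2×4 = 2

[iterations, last_vl] = [3, 2]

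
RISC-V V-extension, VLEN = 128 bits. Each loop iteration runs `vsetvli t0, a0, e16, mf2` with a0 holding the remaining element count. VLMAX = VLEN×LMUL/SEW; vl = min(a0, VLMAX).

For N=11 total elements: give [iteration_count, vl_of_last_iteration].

[iterations, last_vl] = [3, 3]

VLMAX = VLEN×LMUL/SEW = 128×1/2/16 = 4
iterations = ceil(11/4) = 3; final-pass vl = 3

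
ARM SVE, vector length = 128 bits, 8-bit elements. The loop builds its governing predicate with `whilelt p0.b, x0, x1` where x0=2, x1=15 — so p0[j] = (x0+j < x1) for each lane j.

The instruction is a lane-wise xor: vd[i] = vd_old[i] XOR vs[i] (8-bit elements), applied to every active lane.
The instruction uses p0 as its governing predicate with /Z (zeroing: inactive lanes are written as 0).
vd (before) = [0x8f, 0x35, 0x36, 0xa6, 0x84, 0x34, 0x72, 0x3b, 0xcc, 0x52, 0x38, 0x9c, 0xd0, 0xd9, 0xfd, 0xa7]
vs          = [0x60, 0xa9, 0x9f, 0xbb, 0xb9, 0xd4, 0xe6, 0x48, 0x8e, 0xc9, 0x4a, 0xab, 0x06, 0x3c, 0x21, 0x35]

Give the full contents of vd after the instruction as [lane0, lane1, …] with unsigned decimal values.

vd = [239, 156, 169, 29, 61, 224, 148, 115, 66, 155, 114, 55, 214, 0, 0, 0]

lane count: 128 div 8 = 16
whilelt: lane j active iff 2+j < 15 → j < 13 → 13 active
[0] xor(0x8f,0x60) = 0xef
[1] xor(0x35,0xa9) = 0x9c
[2] xor(0x36,0x9f) = 0xa9
[3] xor(0xa6,0xbb) = 0x1d
[4] xor(0x84,0xb9) = 0x3d
[5] xor(0x34,0xd4) = 0xe0
[6] xor(0x72,0xe6) = 0x94
[7] xor(0x3b,0x48) = 0x73
[8] xor(0xcc,0x8e) = 0x42
[9] xor(0x52,0xc9) = 0x9b
[10] xor(0x38,0x4a) = 0x72
[11] xor(0x9c,0xab) = 0x37
[12] xor(0xd0,0x06) = 0xd6
[13] tail/zero = 0x00
[14] tail/zero = 0x00
[15] tail/zero = 0x00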